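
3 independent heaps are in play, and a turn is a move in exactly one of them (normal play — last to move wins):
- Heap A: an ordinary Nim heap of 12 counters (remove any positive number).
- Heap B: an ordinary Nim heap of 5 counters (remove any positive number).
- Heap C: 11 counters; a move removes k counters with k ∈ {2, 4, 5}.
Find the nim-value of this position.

Heap A is a plain Nim heap of size 12, so its Grundy value is 12.
Heap B is a plain Nim heap of size 5, so its Grundy value is 5.
Build the Grundy sequence for heap C with g(k) = mex{g(k−s) : s ∈ {2, 4, 5}, s ≤ k}:
g(0) = mex{} = 0
g(1) = mex{} = 0
g(2) = mex{0} = 1
g(3) = mex{0} = 1
g(4) = mex{0,1} = 2
g(5) = mex{0,1} = 2
g(6) = mex{0,1,2} = 3
g(7) = mex{1,2} = 0
g(8) = mex{1,2,3} = 0
g(9) = mex{0,2} = 1
g(10) = mex{0,2,3} = 1
g(11) = mex{0,1,3} = 2
So g(11) = 2.
The value of a disjunctive sum is the nim-sum of the parts.
Combined value = 12 ⊕ 5 ⊕ 2 = 11.

11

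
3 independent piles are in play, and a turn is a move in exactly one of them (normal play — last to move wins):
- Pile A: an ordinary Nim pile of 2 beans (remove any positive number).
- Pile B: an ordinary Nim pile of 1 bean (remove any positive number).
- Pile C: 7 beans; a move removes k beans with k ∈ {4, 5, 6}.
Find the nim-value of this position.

2

Pile A is a plain Nim pile of size 2, so its Grundy value is 2.
Pile B is a plain Nim pile of size 1, so its Grundy value is 1.
Grundy values for pile C (subtraction set {4, 5, 6}):
k:     0  1  2  3  4  5  6  7
g(k):  0  0  0  0  1  1  1  1
So g(7) = 1.
The value of a disjunctive sum is the nim-sum of the parts.
Combined value = 2 ⊕ 1 ⊕ 1 = 2.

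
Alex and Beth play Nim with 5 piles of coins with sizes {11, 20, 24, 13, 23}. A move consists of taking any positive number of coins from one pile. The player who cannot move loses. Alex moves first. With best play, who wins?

Alex wins

Compute the nim-sum pairwise:
11 XOR 20 = 31
31 XOR 24 = 7
7 XOR 13 = 10
10 XOR 23 = 29
The nim-sum is 29 ≠ 0, so this is an N-position: the player to move can win; Alex has a winning move.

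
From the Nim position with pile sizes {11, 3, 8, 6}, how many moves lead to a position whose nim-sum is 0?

Bitwise XOR of the heap sizes:
  1011  (11)
  0011  (3)
  1000  (8)
  0110  (6)
  ----
  0110  (6)
The overall nim-sum is X = 6. A pile of size p has a winning move iff p XOR X < p (reduce it to p XOR X).
  11: 11 XOR 6 = 13 ≥ 11 — no move.
  3: 3 XOR 6 = 5 ≥ 3 — no move.
  8: 8 XOR 6 = 14 ≥ 8 — no move.
  6: 6 XOR 6 = 0 < 6 — winning move (to 0).
That gives 1 winning move.

1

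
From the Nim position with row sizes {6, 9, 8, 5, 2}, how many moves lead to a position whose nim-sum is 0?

0

Bitwise XOR of the heap sizes:
  0110  (6)
  1001  (9)
  1000  (8)
  0101  (5)
  0010  (2)
  ----
  0000  (0)
The nim-sum is already 0, so every move leaves a nonzero nim-sum — there are no winning moves.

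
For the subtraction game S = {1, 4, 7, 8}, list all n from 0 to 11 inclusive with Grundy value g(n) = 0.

0, 2, 5, 11

Grundy values for subtraction set {1, 4, 7, 8}:
k:     0  1  2  3  4  5  6  7  8  9 10 11
g(k):  0  1  0  1  2  0  1  2  3  2  3  0
The P-positions (g = 0) in 0..11 are 0, 2, 5, 11.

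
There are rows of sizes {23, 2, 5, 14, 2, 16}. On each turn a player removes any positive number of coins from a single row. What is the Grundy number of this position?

12

Nim-sum: 23 ^ 2 ^ 5 ^ 14 ^ 2 ^ 16 = 12.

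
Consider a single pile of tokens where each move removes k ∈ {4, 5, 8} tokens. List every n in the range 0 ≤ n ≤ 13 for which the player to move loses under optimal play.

0, 1, 2, 3, 12, 13

Build the Grundy sequence with g(k) = mex{g(k−s) : s ∈ {4, 5, 8}, s ≤ k}:
k:     0  1  2  3  4  5  6  7  8  9 10 11 12 13
g(k):  0  0  0  0  1  1  1  1  2  2  2  2  0  0
The P-positions (g = 0) in 0..13 are 0, 1, 2, 3, 12, 13.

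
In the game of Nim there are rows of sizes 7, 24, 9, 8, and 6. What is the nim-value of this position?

24

Nim-sum: 7 ⊕ 24 ⊕ 9 ⊕ 8 ⊕ 6 = 24.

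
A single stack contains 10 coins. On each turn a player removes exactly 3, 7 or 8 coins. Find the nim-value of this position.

3

Compute g(0), g(1), … for moves {3, 7, 8}:
k:     0  1  2  3  4  5  6  7  8  9 10
g(k):  0  0  0  1  1  1  0  2  2  1  3
So g(10) = 3.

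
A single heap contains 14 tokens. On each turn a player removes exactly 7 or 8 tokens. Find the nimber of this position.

2

Grundy values for subtraction set {7, 8}:
k:     0  1  2  3  4  5  6  7  8  9 10 11 12 13 14
g(k):  0  0  0  0  0  0  0  1  1  1  1  1  1  1  2
So g(14) = 2.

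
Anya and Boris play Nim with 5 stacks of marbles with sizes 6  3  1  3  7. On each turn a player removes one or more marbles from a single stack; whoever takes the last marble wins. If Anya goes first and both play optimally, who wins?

Boris wins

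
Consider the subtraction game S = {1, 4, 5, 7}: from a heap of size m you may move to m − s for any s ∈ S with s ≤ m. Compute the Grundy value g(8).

Compute g(0), g(1), … for moves {1, 4, 5, 7}:
g(0) = mex{} = 0
g(1) = mex{0} = 1
g(2) = mex{1} = 0
g(3) = mex{0} = 1
g(4) = mex{0,1} = 2
g(5) = mex{0,1,2} = 3
g(6) = mex{0,1,3} = 2
g(7) = mex{0,1,2} = 3
g(8) = mex{1,2,3} = 0
So g(8) = 0.

0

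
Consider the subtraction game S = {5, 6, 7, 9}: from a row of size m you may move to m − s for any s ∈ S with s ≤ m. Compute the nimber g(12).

Grundy values for subtraction set {5, 6, 7, 9}:
g(0) = mex{} = 0
g(1) = mex{} = 0
g(2) = mex{} = 0
g(3) = mex{} = 0
g(4) = mex{} = 0
g(5) = mex{0} = 1
g(6) = mex{0} = 1
g(7) = mex{0} = 1
g(8) = mex{0} = 1
g(9) = mex{0} = 1
g(10) = mex{0,1} = 2
g(11) = mex{0,1} = 2
g(12) = mex{0,1} = 2
So g(12) = 2.

2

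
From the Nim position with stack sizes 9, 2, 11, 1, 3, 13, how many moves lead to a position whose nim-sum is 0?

Compute the nim-sum pairwise:
9 XOR 2 = 11
11 XOR 11 = 0
0 XOR 1 = 1
1 XOR 3 = 2
2 XOR 13 = 15
The overall nim-sum is X = 15. A stack of size p has a winning move iff p XOR X < p (reduce it to p XOR X).
  9: 9 XOR 15 = 6 < 9 — winning move (to 6).
  2: 2 XOR 15 = 13 ≥ 2 — no move.
  11: 11 XOR 15 = 4 < 11 — winning move (to 4).
  1: 1 XOR 15 = 14 ≥ 1 — no move.
  3: 3 XOR 15 = 12 ≥ 3 — no move.
  13: 13 XOR 15 = 2 < 13 — winning move (to 2).
That gives 3 winning moves.

3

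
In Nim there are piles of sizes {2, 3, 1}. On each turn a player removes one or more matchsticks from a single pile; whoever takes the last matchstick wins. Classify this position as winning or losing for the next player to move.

Nim-sum: 2 XOR 3 XOR 1 = 0.
The nim-sum is 0, so this is a P-position: the player to move is in a losing position under optimal play.

Losing position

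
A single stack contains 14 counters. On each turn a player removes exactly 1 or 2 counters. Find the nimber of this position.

Grundy values for subtraction set {1, 2}:
k:     0  1  2  3  4  5  6  7  8  9 10 11 12 13 14
g(k):  0  1  2  0  1  2  0  1  2  0  1  2  0  1  2
So g(14) = 2.

2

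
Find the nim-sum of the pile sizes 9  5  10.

6

Nim-sum: 9 ⊕ 5 ⊕ 10 = 6.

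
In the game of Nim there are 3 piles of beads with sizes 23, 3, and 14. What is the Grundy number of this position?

26

Nim-sum: 23 ⊕ 3 ⊕ 14 = 26.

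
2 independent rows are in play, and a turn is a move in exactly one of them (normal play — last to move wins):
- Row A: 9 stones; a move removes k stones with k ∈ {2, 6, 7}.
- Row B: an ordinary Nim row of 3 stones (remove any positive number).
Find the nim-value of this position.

3

For row A, compute g(0), g(1), … with moves {2, 6, 7}:
k:     0  1  2  3  4  5  6  7  8  9
g(k):  0  0  1  1  0  0  1  1  2  0
So g(9) = 0.
Row B is a plain Nim row of size 3, so its Grundy value is 3.
The value of a disjunctive sum is the nim-sum of the parts.
Combined value = 0 ⊕ 3 = 3.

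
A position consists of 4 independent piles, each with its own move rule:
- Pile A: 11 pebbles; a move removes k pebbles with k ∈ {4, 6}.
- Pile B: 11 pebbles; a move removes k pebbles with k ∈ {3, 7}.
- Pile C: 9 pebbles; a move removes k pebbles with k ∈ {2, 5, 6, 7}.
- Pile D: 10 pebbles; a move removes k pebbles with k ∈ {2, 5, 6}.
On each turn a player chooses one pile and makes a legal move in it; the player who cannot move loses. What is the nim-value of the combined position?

For pile A, compute g(0), g(1), … with moves {4, 6}:
k:     0  1  2  3  4  5  6  7  8  9 10 11
g(k):  0  0  0  0  1  1  1  1  2  2  0  0
So g(11) = 0.
Build the Grundy sequence for pile B with g(k) = mex{g(k−s) : s ∈ {3, 7}, s ≤ k}:
k:     0  1  2  3  4  5  6  7  8  9 10 11
g(k):  0  0  0  1  1  1  0  2  2  1  0  0
So g(11) = 0.
For pile C, compute g(0), g(1), … with moves {2, 5, 6, 7}:
g(0) = mex{} = 0
g(1) = mex{} = 0
g(2) = mex{0} = 1
g(3) = mex{0} = 1
g(4) = mex{1} = 0
g(5) = mex{0,1} = 2
g(6) = mex{0} = 1
g(7) = mex{0,1,2} = 3
g(8) = mex{0,1} = 2
g(9) = mex{0,1,3} = 2
So g(9) = 2.
Build the Grundy sequence for pile D with g(k) = mex{g(k−s) : s ∈ {2, 5, 6}, s ≤ k}:
k:     0  1  2  3  4  5  6  7  8  9 10
g(k):  0  0  1  1  0  2  1  3  0  2  1
So g(10) = 1.
The value of a disjunctive sum is the nim-sum of the parts.
Combined value = 0 ⊕ 0 ⊕ 2 ⊕ 1 = 3.

3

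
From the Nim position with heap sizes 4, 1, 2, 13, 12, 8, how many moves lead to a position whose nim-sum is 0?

3

Nim-sum: 4 XOR 1 XOR 2 XOR 13 XOR 12 XOR 8 = 14.
The overall nim-sum is X = 14. A heap of size p has a winning move iff p XOR X < p (reduce it to p XOR X).
  4: 4 XOR 14 = 10 ≥ 4 — no move.
  1: 1 XOR 14 = 15 ≥ 1 — no move.
  2: 2 XOR 14 = 12 ≥ 2 — no move.
  13: 13 XOR 14 = 3 < 13 — winning move (to 3).
  12: 12 XOR 14 = 2 < 12 — winning move (to 2).
  8: 8 XOR 14 = 6 < 8 — winning move (to 6).
That gives 3 winning moves.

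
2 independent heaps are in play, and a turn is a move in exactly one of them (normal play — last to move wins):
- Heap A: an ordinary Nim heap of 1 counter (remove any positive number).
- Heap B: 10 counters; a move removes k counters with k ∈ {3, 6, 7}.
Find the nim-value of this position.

1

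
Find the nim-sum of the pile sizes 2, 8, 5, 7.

8

Nim-sum: 2 ⊕ 8 ⊕ 5 ⊕ 7 = 8.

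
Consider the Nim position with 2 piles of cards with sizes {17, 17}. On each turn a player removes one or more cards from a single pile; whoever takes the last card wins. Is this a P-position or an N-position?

P-position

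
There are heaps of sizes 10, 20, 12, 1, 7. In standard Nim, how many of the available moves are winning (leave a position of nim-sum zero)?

Compute the nim-sum pairwise:
10 ^ 20 = 30
30 ^ 12 = 18
18 ^ 1 = 19
19 ^ 7 = 20
The overall nim-sum is X = 20. A heap of size p has a winning move iff p XOR X < p (reduce it to p XOR X).
  10: 10 XOR 20 = 30 ≥ 10 — no move.
  20: 20 XOR 20 = 0 < 20 — winning move (to 0).
  12: 12 XOR 20 = 24 ≥ 12 — no move.
  1: 1 XOR 20 = 21 ≥ 1 — no move.
  7: 7 XOR 20 = 19 ≥ 7 — no move.
That gives 1 winning move.

1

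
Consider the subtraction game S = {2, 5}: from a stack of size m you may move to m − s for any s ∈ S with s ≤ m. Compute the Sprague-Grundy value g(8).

Compute g(0), g(1), … for moves {2, 5}:
g(0) = mex{} = 0
g(1) = mex{} = 0
g(2) = mex{0} = 1
g(3) = mex{0} = 1
g(4) = mex{1} = 0
g(5) = mex{0,1} = 2
g(6) = mex{0} = 1
g(7) = mex{1,2} = 0
g(8) = mex{1} = 0
So g(8) = 0.

0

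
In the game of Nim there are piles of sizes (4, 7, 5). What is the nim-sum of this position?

6

Compute the nim-sum pairwise:
4 ^ 7 = 3
3 ^ 5 = 6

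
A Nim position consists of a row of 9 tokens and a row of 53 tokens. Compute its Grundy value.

Nim-sum: 9 ^ 53 = 60.

60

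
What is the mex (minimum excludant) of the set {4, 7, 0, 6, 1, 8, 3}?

2

The values 0, 1 are all present; 2 is the first non-negative integer missing from the set.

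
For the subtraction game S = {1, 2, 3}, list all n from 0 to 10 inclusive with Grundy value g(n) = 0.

0, 4, 8

Compute g(0), g(1), … for moves {1, 2, 3}:
k:     0  1  2  3  4  5  6  7  8  9 10
g(k):  0  1  2  3  0  1  2  3  0  1  2
The P-positions (g = 0) in 0..10 are 0, 4, 8.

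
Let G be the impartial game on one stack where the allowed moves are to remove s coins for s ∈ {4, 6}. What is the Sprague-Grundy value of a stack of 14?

1

Build the Grundy sequence with g(k) = mex{g(k−s) : s ∈ {4, 6}, s ≤ k}:
k:     0  1  2  3  4  5  6  7  8  9 10 11 12 13 14
g(k):  0  0  0  0  1  1  1  1  2  2  0  0  0  0  1
So g(14) = 1.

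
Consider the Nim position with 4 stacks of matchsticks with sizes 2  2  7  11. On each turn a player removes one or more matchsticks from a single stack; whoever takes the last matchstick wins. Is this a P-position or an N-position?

N-position

Write each in binary and XOR column by column:
  0010  (2)
  0010  (2)
  0111  (7)
  1011  (11)
  ----
  1100  (12)
The nim-sum is 12 ≠ 0, so this is an N-position: the player to move can win.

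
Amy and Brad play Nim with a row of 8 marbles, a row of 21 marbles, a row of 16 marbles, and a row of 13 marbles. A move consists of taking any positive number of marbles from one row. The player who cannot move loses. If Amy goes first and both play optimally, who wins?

Compute the nim-sum pairwise:
8 ⊕ 21 = 29
29 ⊕ 16 = 13
13 ⊕ 13 = 0
The nim-sum is 0, so this is a P-position: the player to move is in a losing position under optimal play; Amy is about to move from it and so loses — Brad wins.

Brad wins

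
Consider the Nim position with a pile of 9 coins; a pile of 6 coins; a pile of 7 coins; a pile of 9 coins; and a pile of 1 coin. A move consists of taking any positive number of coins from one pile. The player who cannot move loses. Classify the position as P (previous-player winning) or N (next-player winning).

Nim-sum: 9 XOR 6 XOR 7 XOR 9 XOR 1 = 0.
The nim-sum is 0, so this is a P-position: the player to move is in a losing position under optimal play.

P-position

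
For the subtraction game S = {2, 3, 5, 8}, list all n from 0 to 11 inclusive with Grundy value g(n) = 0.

0, 1, 7, 11

Compute g(0), g(1), … for moves {2, 3, 5, 8}:
g(0) = mex{} = 0
g(1) = mex{} = 0
g(2) = mex{0} = 1
g(3) = mex{0} = 1
g(4) = mex{0,1} = 2
g(5) = mex{0,1} = 2
g(6) = mex{0,1,2} = 3
g(7) = mex{1,2} = 0
g(8) = mex{0,1,2,3} = 4
g(9) = mex{0,2,3} = 1
g(10) = mex{0,1,2,4} = 3
g(11) = mex{1,3,4} = 0
The P-positions (g = 0) in 0..11 are 0, 1, 7, 11.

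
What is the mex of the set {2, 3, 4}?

0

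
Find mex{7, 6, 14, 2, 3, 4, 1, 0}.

5

The values 0, 1, 2, 3, 4 are all present; 5 is the first non-negative integer missing from the set.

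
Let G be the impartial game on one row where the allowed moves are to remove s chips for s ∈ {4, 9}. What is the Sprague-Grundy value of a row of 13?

0

Compute g(0), g(1), … for moves {4, 9}:
k:     0  1  2  3  4  5  6  7  8  9 10 11 12 13
g(k):  0  0  0  0  1  1  1  1  0  2  2  2  1  0
So g(13) = 0.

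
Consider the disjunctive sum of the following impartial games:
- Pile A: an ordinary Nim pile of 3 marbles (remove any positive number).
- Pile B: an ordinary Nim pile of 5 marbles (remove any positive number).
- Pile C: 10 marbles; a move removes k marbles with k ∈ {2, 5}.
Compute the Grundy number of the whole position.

7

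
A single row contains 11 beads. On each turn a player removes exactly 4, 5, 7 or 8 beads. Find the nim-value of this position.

2

Build the Grundy sequence with g(k) = mex{g(k−s) : s ∈ {4, 5, 7, 8}, s ≤ k}:
g(0) = mex{} = 0
g(1) = mex{} = 0
g(2) = mex{} = 0
g(3) = mex{} = 0
g(4) = mex{0} = 1
g(5) = mex{0} = 1
g(6) = mex{0} = 1
g(7) = mex{0} = 1
g(8) = mex{0,1} = 2
g(9) = mex{0,1} = 2
g(10) = mex{0,1} = 2
g(11) = mex{0,1} = 2
So g(11) = 2.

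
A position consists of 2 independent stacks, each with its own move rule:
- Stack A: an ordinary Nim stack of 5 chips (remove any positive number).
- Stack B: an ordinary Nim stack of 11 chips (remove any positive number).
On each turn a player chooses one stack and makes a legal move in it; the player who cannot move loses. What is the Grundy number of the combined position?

14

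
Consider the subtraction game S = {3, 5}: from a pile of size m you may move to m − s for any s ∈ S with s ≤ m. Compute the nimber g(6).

2

Grundy values for subtraction set {3, 5}:
k:     0  1  2  3  4  5  6
g(k):  0  0  0  1  1  1  2
So g(6) = 2.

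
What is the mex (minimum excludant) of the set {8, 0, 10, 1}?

2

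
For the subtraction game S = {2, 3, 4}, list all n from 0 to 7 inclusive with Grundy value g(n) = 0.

0, 1, 6, 7

Build the Grundy sequence with g(k) = mex{g(k−s) : s ∈ {2, 3, 4}, s ≤ k}:
k:     0  1  2  3  4  5  6  7
g(k):  0  0  1  1  2  2  0  0
The P-positions (g = 0) in 0..7 are 0, 1, 6, 7.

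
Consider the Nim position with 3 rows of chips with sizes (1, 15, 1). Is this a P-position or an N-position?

N-position

Nim-sum: 1 XOR 15 XOR 1 = 15.
The nim-sum is 15 ≠ 0, so this is an N-position: the player to move can win.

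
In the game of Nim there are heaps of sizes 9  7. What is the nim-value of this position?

14

Nim-sum: 9 XOR 7 = 14.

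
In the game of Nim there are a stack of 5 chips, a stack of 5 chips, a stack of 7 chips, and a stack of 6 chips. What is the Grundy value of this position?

1

Bitwise XOR of the heap sizes:
  101  (5)
  101  (5)
  111  (7)
  110  (6)
  ---
  001  (1)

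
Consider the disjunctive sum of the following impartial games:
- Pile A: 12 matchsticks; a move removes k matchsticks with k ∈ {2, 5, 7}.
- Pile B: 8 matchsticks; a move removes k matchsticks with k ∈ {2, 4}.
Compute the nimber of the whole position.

Grundy values for pile A (subtraction set {2, 5, 7}):
g(0) = mex{} = 0
g(1) = mex{} = 0
g(2) = mex{0} = 1
g(3) = mex{0} = 1
g(4) = mex{1} = 0
g(5) = mex{0,1} = 2
g(6) = mex{0} = 1
g(7) = mex{0,1,2} = 3
g(8) = mex{0,1} = 2
g(9) = mex{0,1,3} = 2
g(10) = mex{1,2} = 0
g(11) = mex{0,1,2} = 3
g(12) = mex{0,2,3} = 1
So g(12) = 1.
For pile B, compute g(0), g(1), … with moves {2, 4}:
k:     0  1  2  3  4  5  6  7  8
g(k):  0  0  1  1  2  2  0  0  1
So g(8) = 1.
By the Sprague-Grundy theorem, the Grundy value of a sum of independent games is the XOR of the component values.
Combined value = 1 XOR 1 = 0.

0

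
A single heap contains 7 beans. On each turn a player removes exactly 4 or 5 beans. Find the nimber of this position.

Grundy values for subtraction set {4, 5}:
g(0) = mex{} = 0
g(1) = mex{} = 0
g(2) = mex{} = 0
g(3) = mex{} = 0
g(4) = mex{0} = 1
g(5) = mex{0} = 1
g(6) = mex{0} = 1
g(7) = mex{0} = 1
So g(7) = 1.

1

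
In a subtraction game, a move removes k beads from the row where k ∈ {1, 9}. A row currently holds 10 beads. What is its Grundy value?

0

Grundy values for subtraction set {1, 9}:
g(0) = mex{} = 0
g(1) = mex{0} = 1
g(2) = mex{1} = 0
g(3) = mex{0} = 1
g(4) = mex{1} = 0
g(5) = mex{0} = 1
g(6) = mex{1} = 0
g(7) = mex{0} = 1
g(8) = mex{1} = 0
g(9) = mex{0} = 1
g(10) = mex{1} = 0
So g(10) = 0.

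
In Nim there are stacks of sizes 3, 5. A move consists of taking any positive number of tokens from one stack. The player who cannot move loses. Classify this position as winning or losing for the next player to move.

In binary:
  011  (3)
  101  (5)
  ---
  110  (6)
The nim-sum is 6 ≠ 0, so this is an N-position: the player to move can win.

Winning position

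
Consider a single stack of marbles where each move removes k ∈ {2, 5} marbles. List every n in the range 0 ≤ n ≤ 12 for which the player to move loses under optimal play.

Grundy values for subtraction set {2, 5}:
g(0) = mex{} = 0
g(1) = mex{} = 0
g(2) = mex{0} = 1
g(3) = mex{0} = 1
g(4) = mex{1} = 0
g(5) = mex{0,1} = 2
g(6) = mex{0} = 1
g(7) = mex{1,2} = 0
g(8) = mex{1} = 0
g(9) = mex{0} = 1
g(10) = mex{0,2} = 1
g(11) = mex{1} = 0
g(12) = mex{0,1} = 2
The P-positions (g = 0) in 0..12 are 0, 1, 4, 7, 8, 11.

0, 1, 4, 7, 8, 11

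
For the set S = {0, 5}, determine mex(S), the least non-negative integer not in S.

1

0 is in the set but 1 is not, so the mex is 1.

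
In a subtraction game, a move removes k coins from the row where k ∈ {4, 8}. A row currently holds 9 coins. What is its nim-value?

2

Grundy values for subtraction set {4, 8}:
k:     0  1  2  3  4  5  6  7  8  9
g(k):  0  0  0  0  1  1  1  1  2  2
So g(9) = 2.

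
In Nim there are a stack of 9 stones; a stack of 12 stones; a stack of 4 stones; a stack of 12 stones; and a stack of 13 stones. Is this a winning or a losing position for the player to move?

Losing position

Compute the nim-sum pairwise:
9 XOR 12 = 5
5 XOR 4 = 1
1 XOR 12 = 13
13 XOR 13 = 0
The nim-sum is 0, so this is a P-position: the player to move is in a losing position under optimal play.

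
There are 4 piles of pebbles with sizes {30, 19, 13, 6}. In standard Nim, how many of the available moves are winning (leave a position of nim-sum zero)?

Nim-sum: 30 XOR 19 XOR 13 XOR 6 = 6.
The overall nim-sum is X = 6. A pile of size p has a winning move iff p XOR X < p (reduce it to p XOR X).
  30: 30 XOR 6 = 24 < 30 — winning move (to 24).
  19: 19 XOR 6 = 21 ≥ 19 — no move.
  13: 13 XOR 6 = 11 < 13 — winning move (to 11).
  6: 6 XOR 6 = 0 < 6 — winning move (to 0).
That gives 3 winning moves.

3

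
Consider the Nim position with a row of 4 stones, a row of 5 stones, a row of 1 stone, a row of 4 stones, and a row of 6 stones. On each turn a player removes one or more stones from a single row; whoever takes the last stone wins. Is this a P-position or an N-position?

Compute the nim-sum pairwise:
4 ^ 5 = 1
1 ^ 1 = 0
0 ^ 4 = 4
4 ^ 6 = 2
The nim-sum is 2 ≠ 0, so this is an N-position: the player to move can win.

N-position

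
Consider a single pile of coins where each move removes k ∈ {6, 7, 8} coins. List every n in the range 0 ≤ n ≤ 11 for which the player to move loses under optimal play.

0, 1, 2, 3, 4, 5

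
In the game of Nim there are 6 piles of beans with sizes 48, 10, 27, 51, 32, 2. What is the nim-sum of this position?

Nim-sum: 48 ^ 10 ^ 27 ^ 51 ^ 32 ^ 2 = 48.

48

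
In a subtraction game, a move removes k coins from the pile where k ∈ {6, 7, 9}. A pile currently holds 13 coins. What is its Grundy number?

2

Build the Grundy sequence with g(k) = mex{g(k−s) : s ∈ {6, 7, 9}, s ≤ k}:
g(0) = mex{} = 0
g(1) = mex{} = 0
g(2) = mex{} = 0
g(3) = mex{} = 0
g(4) = mex{} = 0
g(5) = mex{} = 0
g(6) = mex{0} = 1
g(7) = mex{0} = 1
g(8) = mex{0} = 1
g(9) = mex{0} = 1
g(10) = mex{0} = 1
g(11) = mex{0} = 1
g(12) = mex{0,1} = 2
g(13) = mex{0,1} = 2
So g(13) = 2.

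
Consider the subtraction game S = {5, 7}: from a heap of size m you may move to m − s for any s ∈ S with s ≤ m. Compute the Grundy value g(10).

Compute g(0), g(1), … for moves {5, 7}:
g(0) = mex{} = 0
g(1) = mex{} = 0
g(2) = mex{} = 0
g(3) = mex{} = 0
g(4) = mex{} = 0
g(5) = mex{0} = 1
g(6) = mex{0} = 1
g(7) = mex{0} = 1
g(8) = mex{0} = 1
g(9) = mex{0} = 1
g(10) = mex{0,1} = 2
So g(10) = 2.

2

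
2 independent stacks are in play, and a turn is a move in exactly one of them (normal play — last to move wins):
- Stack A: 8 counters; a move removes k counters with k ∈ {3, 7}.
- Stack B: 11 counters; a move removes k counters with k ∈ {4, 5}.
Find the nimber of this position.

Build the Grundy sequence for stack A with g(k) = mex{g(k−s) : s ∈ {3, 7}, s ≤ k}:
g(0) = mex{} = 0
g(1) = mex{} = 0
g(2) = mex{} = 0
g(3) = mex{0} = 1
g(4) = mex{0} = 1
g(5) = mex{0} = 1
g(6) = mex{1} = 0
g(7) = mex{0,1} = 2
g(8) = mex{0,1} = 2
So g(8) = 2.
Grundy values for stack B (subtraction set {4, 5}):
g(0) = mex{} = 0
g(1) = mex{} = 0
g(2) = mex{} = 0
g(3) = mex{} = 0
g(4) = mex{0} = 1
g(5) = mex{0} = 1
g(6) = mex{0} = 1
g(7) = mex{0} = 1
g(8) = mex{0,1} = 2
g(9) = mex{1} = 0
g(10) = mex{1} = 0
g(11) = mex{1} = 0
So g(11) = 0.
The value of a disjunctive sum is the nim-sum of the parts.
Combined value = 2 XOR 0 = 2.

2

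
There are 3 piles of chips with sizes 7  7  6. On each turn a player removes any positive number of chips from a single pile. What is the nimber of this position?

6

Nim-sum: 7 ⊕ 7 ⊕ 6 = 6.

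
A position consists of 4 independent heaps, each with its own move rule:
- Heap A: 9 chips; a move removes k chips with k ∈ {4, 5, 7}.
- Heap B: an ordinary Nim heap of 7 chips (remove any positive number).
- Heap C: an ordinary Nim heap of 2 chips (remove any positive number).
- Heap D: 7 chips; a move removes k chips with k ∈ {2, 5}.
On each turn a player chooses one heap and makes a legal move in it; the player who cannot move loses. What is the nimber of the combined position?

Grundy values for heap A (subtraction set {4, 5, 7}):
g(0) = mex{} = 0
g(1) = mex{} = 0
g(2) = mex{} = 0
g(3) = mex{} = 0
g(4) = mex{0} = 1
g(5) = mex{0} = 1
g(6) = mex{0} = 1
g(7) = mex{0} = 1
g(8) = mex{0,1} = 2
g(9) = mex{0,1} = 2
So g(9) = 2.
Heap B is a plain Nim heap of size 7, so its Grundy value is 7.
Heap C is a plain Nim heap of size 2, so its Grundy value is 2.
Grundy values for heap D (subtraction set {2, 5}):
g(0) = mex{} = 0
g(1) = mex{} = 0
g(2) = mex{0} = 1
g(3) = mex{0} = 1
g(4) = mex{1} = 0
g(5) = mex{0,1} = 2
g(6) = mex{0} = 1
g(7) = mex{1,2} = 0
So g(7) = 0.
By the Sprague-Grundy theorem, the Grundy value of a sum of independent games is the XOR of the component values.
Combined value = 2 XOR 7 XOR 2 XOR 0 = 7.

7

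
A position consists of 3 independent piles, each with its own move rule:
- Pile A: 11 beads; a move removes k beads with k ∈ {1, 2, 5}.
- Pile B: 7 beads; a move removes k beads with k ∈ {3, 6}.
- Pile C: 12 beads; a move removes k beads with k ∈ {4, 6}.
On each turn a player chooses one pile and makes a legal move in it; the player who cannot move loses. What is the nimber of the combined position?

0

Build the Grundy sequence for pile A with g(k) = mex{g(k−s) : s ∈ {1, 2, 5}, s ≤ k}:
k:     0  1  2  3  4  5  6  7  8  9 10 11
g(k):  0  1  2  0  1  2  0  1  2  0  1  2
So g(11) = 2.
For pile B, compute g(0), g(1), … with moves {3, 6}:
g(0) = mex{} = 0
g(1) = mex{} = 0
g(2) = mex{} = 0
g(3) = mex{0} = 1
g(4) = mex{0} = 1
g(5) = mex{0} = 1
g(6) = mex{0,1} = 2
g(7) = mex{0,1} = 2
So g(7) = 2.
Build the Grundy sequence for pile C with g(k) = mex{g(k−s) : s ∈ {4, 6}, s ≤ k}:
k:     0  1  2  3  4  5  6  7  8  9 10 11 12
g(k):  0  0  0  0  1  1  1  1  2  2  0  0  0
So g(12) = 0.
By the Sprague-Grundy theorem, the Grundy value of a sum of independent games is the XOR of the component values.
Combined value = 2 XOR 2 XOR 0 = 0.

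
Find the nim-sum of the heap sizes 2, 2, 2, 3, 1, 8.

Nim-sum: 2 ⊕ 2 ⊕ 2 ⊕ 3 ⊕ 1 ⊕ 8 = 8.

8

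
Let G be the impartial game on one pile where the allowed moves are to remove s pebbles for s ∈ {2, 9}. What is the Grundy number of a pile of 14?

1

Compute g(0), g(1), … for moves {2, 9}:
g(0) = mex{} = 0
g(1) = mex{} = 0
g(2) = mex{0} = 1
g(3) = mex{0} = 1
g(4) = mex{1} = 0
g(5) = mex{1} = 0
g(6) = mex{0} = 1
g(7) = mex{0} = 1
g(8) = mex{1} = 0
g(9) = mex{0,1} = 2
g(10) = mex{0} = 1
g(11) = mex{1,2} = 0
g(12) = mex{1} = 0
g(13) = mex{0} = 1
g(14) = mex{0} = 1
So g(14) = 1.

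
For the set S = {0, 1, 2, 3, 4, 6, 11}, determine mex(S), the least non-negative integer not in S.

The values 0, 1, 2, 3, 4 are all present; 5 is the first non-negative integer missing from the set.

5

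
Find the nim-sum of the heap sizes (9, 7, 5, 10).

Nim-sum: 9 ⊕ 7 ⊕ 5 ⊕ 10 = 1.

1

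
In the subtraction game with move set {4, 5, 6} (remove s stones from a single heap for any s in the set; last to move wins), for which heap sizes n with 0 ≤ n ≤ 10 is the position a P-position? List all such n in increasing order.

0, 1, 2, 3, 10

Grundy values for subtraction set {4, 5, 6}:
k:     0  1  2  3  4  5  6  7  8  9 10
g(k):  0  0  0  0  1  1  1  1  2  2  0
The P-positions (g = 0) in 0..10 are 0, 1, 2, 3, 10.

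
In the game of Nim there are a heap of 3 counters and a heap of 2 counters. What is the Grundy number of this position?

1

Bitwise XOR of the heap sizes:
  11  (3)
  10  (2)
  --
  01  (1)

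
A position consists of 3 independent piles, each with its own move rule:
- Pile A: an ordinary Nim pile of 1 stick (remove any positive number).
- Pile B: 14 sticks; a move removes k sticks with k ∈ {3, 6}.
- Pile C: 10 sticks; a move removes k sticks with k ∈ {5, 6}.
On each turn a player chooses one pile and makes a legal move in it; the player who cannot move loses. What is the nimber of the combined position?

2

Pile A is a plain Nim pile of size 1, so its Grundy value is 1.
Grundy values for pile B (subtraction set {3, 6}):
k:     0  1  2  3  4  5  6  7  8  9 10 11 12 13 14
g(k):  0  0  0  1  1  1  2  2  2  0  0  0  1  1  1
So g(14) = 1.
Grundy values for pile C (subtraction set {5, 6}):
g(0) = mex{} = 0
g(1) = mex{} = 0
g(2) = mex{} = 0
g(3) = mex{} = 0
g(4) = mex{} = 0
g(5) = mex{0} = 1
g(6) = mex{0} = 1
g(7) = mex{0} = 1
g(8) = mex{0} = 1
g(9) = mex{0} = 1
g(10) = mex{0,1} = 2
So g(10) = 2.
By the Sprague-Grundy theorem, the Grundy value of a sum of independent games is the XOR of the component values.
Combined value = 1 XOR 1 XOR 2 = 2.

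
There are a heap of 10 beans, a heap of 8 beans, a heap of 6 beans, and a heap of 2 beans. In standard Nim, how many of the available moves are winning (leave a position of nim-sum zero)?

1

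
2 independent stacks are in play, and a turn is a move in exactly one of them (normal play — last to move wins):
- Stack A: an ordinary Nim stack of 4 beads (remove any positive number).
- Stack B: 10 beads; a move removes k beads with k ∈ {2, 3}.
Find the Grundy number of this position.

Stack A is a plain Nim stack of size 4, so its Grundy value is 4.
For stack B, compute g(0), g(1), … with moves {2, 3}:
g(0) = mex{} = 0
g(1) = mex{} = 0
g(2) = mex{0} = 1
g(3) = mex{0} = 1
g(4) = mex{0,1} = 2
g(5) = mex{1} = 0
g(6) = mex{1,2} = 0
g(7) = mex{0,2} = 1
g(8) = mex{0} = 1
g(9) = mex{0,1} = 2
g(10) = mex{1} = 0
So g(10) = 0.
The value of a disjunctive sum is the nim-sum of the parts.
Combined value = 4 ⊕ 0 = 4.

4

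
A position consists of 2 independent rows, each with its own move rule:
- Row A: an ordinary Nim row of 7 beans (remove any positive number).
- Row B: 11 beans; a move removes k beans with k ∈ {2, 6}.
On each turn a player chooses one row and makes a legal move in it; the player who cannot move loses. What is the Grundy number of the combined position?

6

Row A is a plain Nim row of size 7, so its Grundy value is 7.
Grundy values for row B (subtraction set {2, 6}):
k:     0  1  2  3  4  5  6  7  8  9 10 11
g(k):  0  0  1  1  0  0  1  1  0  0  1  1
So g(11) = 1.
The value of a disjunctive sum is the nim-sum of the parts.
Combined value = 7 ⊕ 1 = 6.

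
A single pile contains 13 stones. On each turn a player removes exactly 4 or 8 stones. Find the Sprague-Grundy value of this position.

0

Compute g(0), g(1), … for moves {4, 8}:
g(0) = mex{} = 0
g(1) = mex{} = 0
g(2) = mex{} = 0
g(3) = mex{} = 0
g(4) = mex{0} = 1
g(5) = mex{0} = 1
g(6) = mex{0} = 1
g(7) = mex{0} = 1
g(8) = mex{0,1} = 2
g(9) = mex{0,1} = 2
g(10) = mex{0,1} = 2
g(11) = mex{0,1} = 2
g(12) = mex{1,2} = 0
g(13) = mex{1,2} = 0
So g(13) = 0.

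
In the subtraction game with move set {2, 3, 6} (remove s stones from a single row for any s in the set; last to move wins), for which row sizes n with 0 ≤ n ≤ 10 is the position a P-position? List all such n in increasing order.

Compute g(0), g(1), … for moves {2, 3, 6}:
k:     0  1  2  3  4  5  6  7  8  9 10
g(k):  0  0  1  1  2  0  3  1  2  0  0
The P-positions (g = 0) in 0..10 are 0, 1, 5, 9, 10.

0, 1, 5, 9, 10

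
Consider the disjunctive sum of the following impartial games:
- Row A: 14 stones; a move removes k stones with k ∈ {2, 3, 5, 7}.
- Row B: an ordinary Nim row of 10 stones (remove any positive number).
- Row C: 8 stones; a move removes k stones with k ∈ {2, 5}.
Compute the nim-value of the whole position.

Build the Grundy sequence for row A with g(k) = mex{g(k−s) : s ∈ {2, 3, 5, 7}, s ≤ k}:
g(0) = mex{} = 0
g(1) = mex{} = 0
g(2) = mex{0} = 1
g(3) = mex{0} = 1
g(4) = mex{0,1} = 2
g(5) = mex{0,1} = 2
g(6) = mex{0,1,2} = 3
g(7) = mex{0,1,2} = 3
g(8) = mex{0,1,2,3} = 4
g(9) = mex{1,2,3} = 0
g(10) = mex{1,2,3,4} = 0
g(11) = mex{0,2,3,4} = 1
g(12) = mex{0,2,3} = 1
g(13) = mex{0,1,3,4} = 2
g(14) = mex{0,1,3} = 2
So g(14) = 2.
Row B is a plain Nim row of size 10, so its Grundy value is 10.
Build the Grundy sequence for row C with g(k) = mex{g(k−s) : s ∈ {2, 5}, s ≤ k}:
g(0) = mex{} = 0
g(1) = mex{} = 0
g(2) = mex{0} = 1
g(3) = mex{0} = 1
g(4) = mex{1} = 0
g(5) = mex{0,1} = 2
g(6) = mex{0} = 1
g(7) = mex{1,2} = 0
g(8) = mex{1} = 0
So g(8) = 0.
The value of a disjunctive sum is the nim-sum of the parts.
Combined value = 2 XOR 10 XOR 0 = 8.

8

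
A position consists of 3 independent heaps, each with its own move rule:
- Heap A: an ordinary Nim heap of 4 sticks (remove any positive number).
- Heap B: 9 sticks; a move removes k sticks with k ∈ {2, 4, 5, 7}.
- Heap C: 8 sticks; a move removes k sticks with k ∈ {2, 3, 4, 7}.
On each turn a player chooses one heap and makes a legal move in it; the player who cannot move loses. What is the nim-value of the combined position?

Heap A is a plain Nim heap of size 4, so its Grundy value is 4.
For heap B, compute g(0), g(1), … with moves {2, 4, 5, 7}:
g(0) = mex{} = 0
g(1) = mex{} = 0
g(2) = mex{0} = 1
g(3) = mex{0} = 1
g(4) = mex{0,1} = 2
g(5) = mex{0,1} = 2
g(6) = mex{0,1,2} = 3
g(7) = mex{0,1,2} = 3
g(8) = mex{0,1,2,3} = 4
g(9) = mex{1,2,3} = 0
So g(9) = 0.
Grundy values for heap C (subtraction set {2, 3, 4, 7}):
k:     0  1  2  3  4  5  6  7  8
g(k):  0  0  1  1  2  2  0  3  1
So g(8) = 1.
The value of a disjunctive sum is the nim-sum of the parts.
Combined value = 4 ⊕ 0 ⊕ 1 = 5.

5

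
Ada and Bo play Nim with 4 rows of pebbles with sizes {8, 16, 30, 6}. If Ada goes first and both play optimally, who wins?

Compute the nim-sum pairwise:
8 ⊕ 16 = 24
24 ⊕ 30 = 6
6 ⊕ 6 = 0
The nim-sum is 0, so this is a P-position: the player to move is in a losing position under optimal play; Ada is about to move from it and so loses — Bo wins.

Bo wins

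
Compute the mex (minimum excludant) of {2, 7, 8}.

0 is not in the set, so the mex is 0.

0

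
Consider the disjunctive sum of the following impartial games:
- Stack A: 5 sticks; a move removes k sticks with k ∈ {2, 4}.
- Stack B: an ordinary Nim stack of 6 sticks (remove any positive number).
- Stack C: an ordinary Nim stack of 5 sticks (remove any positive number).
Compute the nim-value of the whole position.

1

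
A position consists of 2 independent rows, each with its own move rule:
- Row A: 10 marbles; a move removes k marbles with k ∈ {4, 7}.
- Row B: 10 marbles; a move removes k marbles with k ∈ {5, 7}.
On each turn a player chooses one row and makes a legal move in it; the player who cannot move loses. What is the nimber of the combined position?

Build the Grundy sequence for row A with g(k) = mex{g(k−s) : s ∈ {4, 7}, s ≤ k}:
g(0) = mex{} = 0
g(1) = mex{} = 0
g(2) = mex{} = 0
g(3) = mex{} = 0
g(4) = mex{0} = 1
g(5) = mex{0} = 1
g(6) = mex{0} = 1
g(7) = mex{0} = 1
g(8) = mex{0,1} = 2
g(9) = mex{0,1} = 2
g(10) = mex{0,1} = 2
So g(10) = 2.
For row B, compute g(0), g(1), … with moves {5, 7}:
g(0) = mex{} = 0
g(1) = mex{} = 0
g(2) = mex{} = 0
g(3) = mex{} = 0
g(4) = mex{} = 0
g(5) = mex{0} = 1
g(6) = mex{0} = 1
g(7) = mex{0} = 1
g(8) = mex{0} = 1
g(9) = mex{0} = 1
g(10) = mex{0,1} = 2
So g(10) = 2.
By the Sprague-Grundy theorem, the Grundy value of a sum of independent games is the XOR of the component values.
Combined value = 2 ⊕ 2 = 0.

0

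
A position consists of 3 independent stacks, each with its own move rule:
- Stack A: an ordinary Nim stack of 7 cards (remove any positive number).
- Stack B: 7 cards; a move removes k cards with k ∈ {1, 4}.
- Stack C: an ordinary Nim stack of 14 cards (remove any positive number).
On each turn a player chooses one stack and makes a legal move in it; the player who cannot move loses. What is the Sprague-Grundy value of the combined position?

Stack A is a plain Nim stack of size 7, so its Grundy value is 7.
For stack B, compute g(0), g(1), … with moves {1, 4}:
g(0) = mex{} = 0
g(1) = mex{0} = 1
g(2) = mex{1} = 0
g(3) = mex{0} = 1
g(4) = mex{0,1} = 2
g(5) = mex{1,2} = 0
g(6) = mex{0} = 1
g(7) = mex{1} = 0
So g(7) = 0.
Stack C is a plain Nim stack of size 14, so its Grundy value is 14.
By the Sprague-Grundy theorem, the Grundy value of a sum of independent games is the XOR of the component values.
Combined value = 7 XOR 0 XOR 14 = 9.

9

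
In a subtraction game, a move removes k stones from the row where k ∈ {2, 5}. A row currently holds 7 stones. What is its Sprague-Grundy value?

Compute g(0), g(1), … for moves {2, 5}:
k:     0  1  2  3  4  5  6  7
g(k):  0  0  1  1  0  2  1  0
So g(7) = 0.

0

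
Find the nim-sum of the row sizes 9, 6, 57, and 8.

62

In binary:
  001001  (9)
  000110  (6)
  111001  (57)
  001000  (8)
  ------
  111110  (62)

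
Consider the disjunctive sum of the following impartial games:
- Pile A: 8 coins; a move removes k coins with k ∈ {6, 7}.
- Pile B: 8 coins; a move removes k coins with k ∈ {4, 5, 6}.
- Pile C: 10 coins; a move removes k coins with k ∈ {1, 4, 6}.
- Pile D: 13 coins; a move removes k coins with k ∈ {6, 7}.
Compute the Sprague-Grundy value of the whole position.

Grundy values for pile A (subtraction set {6, 7}):
g(0) = mex{} = 0
g(1) = mex{} = 0
g(2) = mex{} = 0
g(3) = mex{} = 0
g(4) = mex{} = 0
g(5) = mex{} = 0
g(6) = mex{0} = 1
g(7) = mex{0} = 1
g(8) = mex{0} = 1
So g(8) = 1.
Build the Grundy sequence for pile B with g(k) = mex{g(k−s) : s ∈ {4, 5, 6}, s ≤ k}:
g(0) = mex{} = 0
g(1) = mex{} = 0
g(2) = mex{} = 0
g(3) = mex{} = 0
g(4) = mex{0} = 1
g(5) = mex{0} = 1
g(6) = mex{0} = 1
g(7) = mex{0} = 1
g(8) = mex{0,1} = 2
So g(8) = 2.
Grundy values for pile C (subtraction set {1, 4, 6}):
k:     0  1  2  3  4  5  6  7  8  9 10
g(k):  0  1  0  1  2  0  1  0  1  2  0
So g(10) = 0.
Build the Grundy sequence for pile D with g(k) = mex{g(k−s) : s ∈ {6, 7}, s ≤ k}:
k:     0  1  2  3  4  5  6  7  8  9 10 11 12 13
g(k):  0  0  0  0  0  0  1  1  1  1  1  1  2  0
So g(13) = 0.
By the Sprague-Grundy theorem, the Grundy value of a sum of independent games is the XOR of the component values.
Combined value = 1 XOR 2 XOR 0 XOR 0 = 3.

3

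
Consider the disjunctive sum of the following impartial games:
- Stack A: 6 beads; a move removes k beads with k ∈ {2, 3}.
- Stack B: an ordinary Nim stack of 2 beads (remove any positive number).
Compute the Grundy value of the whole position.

2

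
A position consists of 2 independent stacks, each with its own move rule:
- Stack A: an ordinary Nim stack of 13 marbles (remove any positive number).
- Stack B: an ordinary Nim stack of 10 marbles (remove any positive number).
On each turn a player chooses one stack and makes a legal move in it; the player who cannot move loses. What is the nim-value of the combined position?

Stack A is a plain Nim stack of size 13, so its Grundy value is 13.
Stack B is a plain Nim stack of size 10, so its Grundy value is 10.
The value of a disjunctive sum is the nim-sum of the parts.
Combined value = 13 ⊕ 10 = 7.

7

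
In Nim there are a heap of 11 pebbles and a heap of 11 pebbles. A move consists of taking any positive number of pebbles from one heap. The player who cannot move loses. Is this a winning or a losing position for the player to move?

Losing position

Write each in binary and XOR column by column:
  1011  (11)
  1011  (11)
  ----
  0000  (0)
The nim-sum is 0, so this is a P-position: the player to move is in a losing position under optimal play.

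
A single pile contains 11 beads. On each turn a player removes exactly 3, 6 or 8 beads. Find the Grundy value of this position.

Grundy values for subtraction set {3, 6, 8}:
k:     0  1  2  3  4  5  6  7  8  9 10 11
g(k):  0  0  0  1  1  1  2  2  2  3  3  0
So g(11) = 0.

0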